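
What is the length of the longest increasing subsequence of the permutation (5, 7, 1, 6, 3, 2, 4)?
3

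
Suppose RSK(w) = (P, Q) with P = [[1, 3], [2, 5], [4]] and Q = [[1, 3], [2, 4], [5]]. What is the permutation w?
4 2 5 3 1

Reverse RSK: for i = n, n-1, ..., 1, locate i in Q, remove the corresponding corner cell from P, and reverse-bump its entry up through P; the value ejected from row 1 is w(i).

So w = 4 2 5 3 1.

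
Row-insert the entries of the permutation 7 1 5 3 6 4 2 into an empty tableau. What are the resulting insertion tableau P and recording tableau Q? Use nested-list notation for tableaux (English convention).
Insert each entry of the permutation into P by Schensted row insertion, recording in Q the position of each new cell.

Insert 7: appended to row 1. P = [[7]].
Insert 1: 1 bumps 7 from row 1; 7 starts row 2. P = [[1], [7]].
Insert 5: appended to row 1. P = [[1, 5], [7]].
Insert 3: 3 bumps 5 from row 1; 5 bumps 7 from row 2; 7 starts row 3. P = [[1, 3], [5], [7]].
Insert 6: appended to row 1. P = [[1, 3, 6], [5], [7]].
Insert 4: 4 bumps 6 from row 1; 6 appends to row 2. P = [[1, 3, 4], [5, 6], [7]].
Insert 2: 2 bumps 3 from row 1; 3 bumps 5 from row 2; 5 bumps 7 from row 3; 7 starts row 4. P = [[1, 2, 4], [3, 6], [5], [7]].

So P = [[1, 2, 4], [3, 6], [5], [7]], Q = [[1, 3, 5], [2, 6], [4], [7]].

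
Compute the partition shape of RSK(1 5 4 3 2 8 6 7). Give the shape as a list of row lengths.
[4, 2, 1, 1]

Row-insert each entry into an empty tableau.

After inserting 1: P = [[1]].
After inserting 5: P = [[1, 5]].
After inserting 4: P = [[1, 4], [5]].
After inserting 3: P = [[1, 3], [4], [5]].
After inserting 2: P = [[1, 2], [3], [4], [5]].
After inserting 8: P = [[1, 2, 8], [3], [4], [5]].
After inserting 6: P = [[1, 2, 6], [3, 8], [4], [5]].
After inserting 7: P = [[1, 2, 6, 7], [3, 8], [4], [5]].

The final insertion tableau P = [[1, 2, 6, 7], [3, 8], [4], [5]] has shape [4, 2, 1, 1].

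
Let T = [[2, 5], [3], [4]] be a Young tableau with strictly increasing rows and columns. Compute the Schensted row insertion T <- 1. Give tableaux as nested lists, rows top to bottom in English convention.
In row 1, 1 replaces 2 (the leftmost entry greater than 1); 2 is bumped to row 2. In row 2, 2 replaces 3 (the leftmost entry greater than 2); 3 is bumped to row 3. In row 3, 3 replaces 4 (the leftmost entry greater than 3); 4 is bumped to row 4. 4 starts a new row 4. The new tableau is [[1, 5], [2], [3], [4]].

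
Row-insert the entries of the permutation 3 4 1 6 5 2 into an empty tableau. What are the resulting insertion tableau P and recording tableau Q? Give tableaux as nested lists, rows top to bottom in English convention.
Insert each entry of the permutation into P by Schensted row insertion, recording in Q the position of each new cell.

Insert 3: appended to row 1. P = [[3]].
Insert 4: appended to row 1. P = [[3, 4]].
Insert 1: 1 bumps 3 from row 1; 3 starts row 2. P = [[1, 4], [3]].
Insert 6: appended to row 1. P = [[1, 4, 6], [3]].
Insert 5: 5 bumps 6 from row 1; 6 appends to row 2. P = [[1, 4, 5], [3, 6]].
Insert 2: 2 bumps 4 from row 1; 4 bumps 6 from row 2; 6 starts row 3. P = [[1, 2, 5], [3, 4], [6]].

So P = [[1, 2, 5], [3, 4], [6]], Q = [[1, 2, 4], [3, 5], [6]].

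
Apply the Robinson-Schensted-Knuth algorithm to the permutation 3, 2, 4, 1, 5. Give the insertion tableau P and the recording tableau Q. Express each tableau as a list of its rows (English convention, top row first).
Insert each entry of the permutation into P by Schensted row insertion, recording in Q the position of each new cell.

After inserting 3: P = [[3]].
After inserting 2: P = [[2], [3]].
After inserting 4: P = [[2, 4], [3]].
After inserting 1: P = [[1, 4], [2], [3]].
After inserting 5: P = [[1, 4, 5], [2], [3]].

So P = [[1, 4, 5], [2], [3]], Q = [[1, 3, 5], [2], [4]].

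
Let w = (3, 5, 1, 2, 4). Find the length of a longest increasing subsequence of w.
3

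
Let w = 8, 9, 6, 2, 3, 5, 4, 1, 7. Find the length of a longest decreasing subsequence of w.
5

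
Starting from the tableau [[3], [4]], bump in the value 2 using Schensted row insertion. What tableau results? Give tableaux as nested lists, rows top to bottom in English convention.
[[2], [3], [4]]

In row 1, 2 replaces 3 (the leftmost entry greater than 2); 3 is bumped to row 2. In row 2, 3 replaces 4 (the leftmost entry greater than 3); 4 is bumped to row 3. 4 starts a new row 3. The new tableau is [[2], [3], [4]].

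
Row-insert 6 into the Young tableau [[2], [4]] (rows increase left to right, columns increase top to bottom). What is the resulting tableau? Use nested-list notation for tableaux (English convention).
6 is larger than every entry of row 1, so it is appended to row 1. The new tableau is [[2, 6], [4]].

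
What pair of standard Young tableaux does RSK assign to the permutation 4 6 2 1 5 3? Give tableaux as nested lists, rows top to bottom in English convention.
Insert each entry of the permutation into P by Schensted row insertion, recording in Q the position of each new cell.

After inserting 4: P = [[4]].
After inserting 6: P = [[4, 6]].
After inserting 2: P = [[2, 6], [4]].
After inserting 1: P = [[1, 6], [2], [4]].
After inserting 5: P = [[1, 5], [2, 6], [4]].
After inserting 3: P = [[1, 3], [2, 5], [4, 6]].

So P = [[1, 3], [2, 5], [4, 6]], Q = [[1, 2], [3, 5], [4, 6]].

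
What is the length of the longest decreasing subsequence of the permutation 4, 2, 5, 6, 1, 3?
3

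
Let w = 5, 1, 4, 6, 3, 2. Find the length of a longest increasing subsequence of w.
3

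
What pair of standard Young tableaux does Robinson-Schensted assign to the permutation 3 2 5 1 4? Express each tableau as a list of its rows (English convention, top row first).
Insert each entry of the permutation into P by Schensted row insertion, recording in Q the position of each new cell.

After inserting 3: P = [[3]].
After inserting 2: P = [[2], [3]].
After inserting 5: P = [[2, 5], [3]].
After inserting 1: P = [[1, 5], [2], [3]].
After inserting 4: P = [[1, 4], [2, 5], [3]].

So P = [[1, 4], [2, 5], [3]], Q = [[1, 3], [2, 5], [4]].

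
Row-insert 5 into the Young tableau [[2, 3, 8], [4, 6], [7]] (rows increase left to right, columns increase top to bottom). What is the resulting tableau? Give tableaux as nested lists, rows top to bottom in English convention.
[[2, 3, 5], [4, 6, 8], [7]]

In row 1, 5 replaces 8 (the leftmost entry greater than 5); 8 is bumped to row 2. 8 is appended to row 2. The new tableau is [[2, 3, 5], [4, 6, 8], [7]].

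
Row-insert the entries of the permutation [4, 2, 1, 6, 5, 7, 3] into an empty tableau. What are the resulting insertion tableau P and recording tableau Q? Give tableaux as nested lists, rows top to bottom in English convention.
Insert each entry of the permutation into P by Schensted row insertion, recording in Q the position of each new cell.

Insert 4: appended to row 1. P = [[4]], Q = [[1]].
Insert 2: 2 bumps 4 from row 1; 4 starts row 2. P = [[2], [4]], Q = [[1], [2]].
Insert 1: 1 bumps 2 from row 1; 2 bumps 4 from row 2; 4 starts row 3. P = [[1], [2], [4]], Q = [[1], [2], [3]].
Insert 6: appended to row 1. P = [[1, 6], [2], [4]], Q = [[1, 4], [2], [3]].
Insert 5: 5 bumps 6 from row 1; 6 appends to row 2. P = [[1, 5], [2, 6], [4]], Q = [[1, 4], [2, 5], [3]].
Insert 7: appended to row 1. P = [[1, 5, 7], [2, 6], [4]], Q = [[1, 4, 6], [2, 5], [3]].
Insert 3: 3 bumps 5 from row 1; 5 bumps 6 from row 2; 6 appends to row 3. P = [[1, 3, 7], [2, 5], [4, 6]], Q = [[1, 4, 6], [2, 5], [3, 7]].

So P = [[1, 3, 7], [2, 5], [4, 6]], Q = [[1, 4, 6], [2, 5], [3, 7]].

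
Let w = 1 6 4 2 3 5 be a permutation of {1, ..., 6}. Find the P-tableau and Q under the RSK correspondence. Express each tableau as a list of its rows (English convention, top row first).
Insert each entry of the permutation into P by Schensted row insertion, recording in Q the position of each new cell.

After inserting 1: P = [[1]].
After inserting 6: P = [[1, 6]].
After inserting 4: P = [[1, 4], [6]].
After inserting 2: P = [[1, 2], [4], [6]].
After inserting 3: P = [[1, 2, 3], [4], [6]].
After inserting 5: P = [[1, 2, 3, 5], [4], [6]].

So P = [[1, 2, 3, 5], [4], [6]], Q = [[1, 2, 5, 6], [3], [4]].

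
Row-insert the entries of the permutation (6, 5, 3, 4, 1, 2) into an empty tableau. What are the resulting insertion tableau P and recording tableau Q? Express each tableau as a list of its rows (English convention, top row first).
Insert each entry of the permutation into P by Schensted row insertion, recording in Q the position of each new cell.

Insert 6: appended to row 1. P = [[6]].
Insert 5: 5 bumps 6 from row 1; 6 starts row 2. P = [[5], [6]].
Insert 3: 3 bumps 5 from row 1; 5 bumps 6 from row 2; 6 starts row 3. P = [[3], [5], [6]].
Insert 4: appended to row 1. P = [[3, 4], [5], [6]].
Insert 1: 1 bumps 3 from row 1; 3 bumps 5 from row 2; 5 bumps 6 from row 3; 6 starts row 4. P = [[1, 4], [3], [5], [6]].
Insert 2: 2 bumps 4 from row 1; 4 appends to row 2. P = [[1, 2], [3, 4], [5], [6]].

So P = [[1, 2], [3, 4], [5], [6]], Q = [[1, 4], [2, 6], [3], [5]].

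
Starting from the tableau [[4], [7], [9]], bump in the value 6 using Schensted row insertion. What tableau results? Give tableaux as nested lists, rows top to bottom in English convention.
6 is larger than every entry of row 1, so it is appended to row 1. The new tableau is [[4, 6], [7], [9]].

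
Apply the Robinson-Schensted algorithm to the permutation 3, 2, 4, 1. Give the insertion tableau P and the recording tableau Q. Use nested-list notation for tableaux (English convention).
Insert each entry of the permutation into P by Schensted row insertion, recording in Q the position of each new cell.

Insert 3: appended to row 1. P = [[3]], Q = [[1]].
Insert 2: 2 bumps 3 from row 1; 3 starts row 2. P = [[2], [3]], Q = [[1], [2]].
Insert 4: appended to row 1. P = [[2, 4], [3]], Q = [[1, 3], [2]].
Insert 1: 1 bumps 2 from row 1; 2 bumps 3 from row 2; 3 starts row 3. P = [[1, 4], [2], [3]], Q = [[1, 3], [2], [4]].

So P = [[1, 4], [2], [3]], Q = [[1, 3], [2], [4]].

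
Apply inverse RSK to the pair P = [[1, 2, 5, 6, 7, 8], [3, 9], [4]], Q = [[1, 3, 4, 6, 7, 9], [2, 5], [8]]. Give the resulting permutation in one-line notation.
4 1 3 9 5 6 7 2 8

Reverse RSK: for i = n, n-1, ..., 1, locate i in Q, remove the corresponding corner cell from P, and reverse-bump its entry up through P; the value ejected from row 1 is w(i).

So w = 4 1 3 9 5 6 7 2 8.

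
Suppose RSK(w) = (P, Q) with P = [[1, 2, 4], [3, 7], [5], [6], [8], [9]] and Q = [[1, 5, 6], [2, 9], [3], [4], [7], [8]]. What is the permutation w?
9 8 6 1 5 7 3 2 4

Reverse the RSK construction: for i from n down to 1, find the cell of Q containing i, remove the entry at that cell from P, and reverse-bump it up through P; the value ejected from row 1 is w(i).

Step i=9: Q has 9 at row 2, column 2; remove 7 from row 2 of P and reverse-bump: 7 enters row 1 and ejects 4. So w(9) = 4. P is now [[1, 2, 7], [3], [5], [6], [8], [9]].
Step i=8: Q has 8 at row 6, column 1; remove 9 from row 6 of P and reverse-bump: 9 enters row 5 and ejects 8; 8 enters row 4 and ejects 6; 6 enters row 3 and ejects 5; 5 enters row 2 and ejects 3; 3 enters row 1 and ejects 2. So w(8) = 2. P is now [[1, 3, 7], [5], [6], [8], [9]].
Step i=7: Q has 7 at row 5, column 1; remove 9 from row 5 of P and reverse-bump: 9 enters row 4 and ejects 8; 8 enters row 3 and ejects 6; 6 enters row 2 and ejects 5; 5 enters row 1 and ejects 3. So w(7) = 3. P is now [[1, 5, 7], [6], [8], [9]].
Step i=6: Q has 6 at row 1, column 3; remove that cell from P, ejecting 7. So w(6) = 7. P is now [[1, 5], [6], [8], [9]].
Step i=5: Q has 5 at row 1, column 2; remove that cell from P, ejecting 5. So w(5) = 5. P is now [[1], [6], [8], [9]].
Step i=4: Q has 4 at row 4, column 1; remove 9 from row 4 of P and reverse-bump: 9 enters row 3 and ejects 8; 8 enters row 2 and ejects 6; 6 enters row 1 and ejects 1. So w(4) = 1. P is now [[6], [8], [9]].
Step i=3: Q has 3 at row 3, column 1; remove 9 from row 3 of P and reverse-bump: 9 enters row 2 and ejects 8; 8 enters row 1 and ejects 6. So w(3) = 6. P is now [[8], [9]].
Step i=2: Q has 2 at row 2, column 1; remove 9 from row 2 of P and reverse-bump: 9 enters row 1 and ejects 8. So w(2) = 8. P is now [[9]].
Step i=1: Q has 1 at row 1, column 1; remove that cell from P, ejecting 9. So w(1) = 9. P is now [].

So w = 9 8 6 1 5 7 3 2 4.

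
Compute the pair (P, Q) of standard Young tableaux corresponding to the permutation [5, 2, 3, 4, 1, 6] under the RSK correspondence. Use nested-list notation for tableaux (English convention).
P = [[1, 3, 4, 6], [2], [5]], Q = [[1, 3, 4, 6], [2], [5]]

Insert each entry of the permutation into P by Schensted row insertion, recording in Q the position of each new cell.

Insert 5: appended to row 1. P = [[5]].
Insert 2: 2 bumps 5 from row 1; 5 starts row 2. P = [[2], [5]].
Insert 3: appended to row 1. P = [[2, 3], [5]].
Insert 4: appended to row 1. P = [[2, 3, 4], [5]].
Insert 1: 1 bumps 2 from row 1; 2 bumps 5 from row 2; 5 starts row 3. P = [[1, 3, 4], [2], [5]].
Insert 6: appended to row 1. P = [[1, 3, 4, 6], [2], [5]].

So P = [[1, 3, 4, 6], [2], [5]], Q = [[1, 3, 4, 6], [2], [5]].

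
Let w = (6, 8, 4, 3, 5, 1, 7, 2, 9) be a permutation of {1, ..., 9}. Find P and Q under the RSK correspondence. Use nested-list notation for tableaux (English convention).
Insert each entry of the permutation into P by Schensted row insertion, recording in Q the position of each new cell.

Insert 6: appended to row 1. P = [[6]].
Insert 8: appended to row 1. P = [[6, 8]].
Insert 4: 4 bumps 6 from row 1; 6 starts row 2. P = [[4, 8], [6]].
Insert 3: 3 bumps 4 from row 1; 4 bumps 6 from row 2; 6 starts row 3. P = [[3, 8], [4], [6]].
Insert 5: 5 bumps 8 from row 1; 8 appends to row 2. P = [[3, 5], [4, 8], [6]].
Insert 1: 1 bumps 3 from row 1; 3 bumps 4 from row 2; 4 bumps 6 from row 3; 6 starts row 4. P = [[1, 5], [3, 8], [4], [6]].
Insert 7: appended to row 1. P = [[1, 5, 7], [3, 8], [4], [6]].
Insert 2: 2 bumps 5 from row 1; 5 bumps 8 from row 2; 8 appends to row 3. P = [[1, 2, 7], [3, 5], [4, 8], [6]].
Insert 9: appended to row 1. P = [[1, 2, 7, 9], [3, 5], [4, 8], [6]].

So P = [[1, 2, 7, 9], [3, 5], [4, 8], [6]], Q = [[1, 2, 7, 9], [3, 5], [4, 8], [6]].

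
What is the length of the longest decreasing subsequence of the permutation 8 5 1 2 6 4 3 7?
4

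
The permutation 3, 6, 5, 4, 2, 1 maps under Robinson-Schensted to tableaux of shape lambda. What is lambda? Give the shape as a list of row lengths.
Row-insert each entry into an empty tableau.

After inserting 3: P = [[3]].
After inserting 6: P = [[3, 6]].
After inserting 5: P = [[3, 5], [6]].
After inserting 4: P = [[3, 4], [5], [6]].
After inserting 2: P = [[2, 4], [3], [5], [6]].
After inserting 1: P = [[1, 4], [2], [3], [5], [6]].

The final insertion tableau P = [[1, 4], [2], [3], [5], [6]] has shape [2, 1, 1, 1, 1].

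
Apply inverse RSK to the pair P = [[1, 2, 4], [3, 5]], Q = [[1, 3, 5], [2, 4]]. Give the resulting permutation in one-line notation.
Reverse the RSK construction: for i from n down to 1, find the cell of Q containing i, remove the entry at that cell from P, and reverse-bump it up through P; the value ejected from row 1 is w(i).

Step i=5: Q has 5 at row 1, column 3; remove that cell from P, ejecting 4. So w(5) = 4. P is now [[1, 2], [3, 5]].
Step i=4: Q has 4 at row 2, column 2; remove 5 from row 2 of P and reverse-bump: 5 enters row 1 and ejects 2. So w(4) = 2. P is now [[1, 5], [3]].
Step i=3: Q has 3 at row 1, column 2; remove that cell from P, ejecting 5. So w(3) = 5. P is now [[1], [3]].
Step i=2: Q has 2 at row 2, column 1; remove 3 from row 2 of P and reverse-bump: 3 enters row 1 and ejects 1. So w(2) = 1. P is now [[3]].
Step i=1: Q has 1 at row 1, column 1; remove that cell from P, ejecting 3. So w(1) = 3. P is now [].

So w = 3 1 5 2 4.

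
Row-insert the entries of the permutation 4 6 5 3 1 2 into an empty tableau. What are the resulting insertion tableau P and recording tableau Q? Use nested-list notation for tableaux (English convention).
Insert each entry of the permutation into P by Schensted row insertion, recording in Q the position of each new cell.

Insert 4: appended to row 1. P = [[4]].
Insert 6: appended to row 1. P = [[4, 6]].
Insert 5: 5 bumps 6 from row 1; 6 starts row 2. P = [[4, 5], [6]].
Insert 3: 3 bumps 4 from row 1; 4 bumps 6 from row 2; 6 starts row 3. P = [[3, 5], [4], [6]].
Insert 1: 1 bumps 3 from row 1; 3 bumps 4 from row 2; 4 bumps 6 from row 3; 6 starts row 4. P = [[1, 5], [3], [4], [6]].
Insert 2: 2 bumps 5 from row 1; 5 appends to row 2. P = [[1, 2], [3, 5], [4], [6]].

So P = [[1, 2], [3, 5], [4], [6]], Q = [[1, 2], [3, 6], [4], [5]].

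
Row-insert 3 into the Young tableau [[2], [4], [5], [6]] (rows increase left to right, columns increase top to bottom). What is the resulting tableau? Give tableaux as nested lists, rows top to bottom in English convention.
[[2, 3], [4], [5], [6]]

3 is larger than every entry of row 1, so it is appended to row 1. The new tableau is [[2, 3], [4], [5], [6]].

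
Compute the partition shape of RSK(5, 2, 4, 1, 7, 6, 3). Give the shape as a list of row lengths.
[3, 2, 2]

Row-insert each entry into an empty tableau.

After inserting 5: P = [[5]].
After inserting 2: P = [[2], [5]].
After inserting 4: P = [[2, 4], [5]].
After inserting 1: P = [[1, 4], [2], [5]].
After inserting 7: P = [[1, 4, 7], [2], [5]].
After inserting 6: P = [[1, 4, 6], [2, 7], [5]].
After inserting 3: P = [[1, 3, 6], [2, 4], [5, 7]].

The final insertion tableau P = [[1, 3, 6], [2, 4], [5, 7]] has shape [3, 2, 2].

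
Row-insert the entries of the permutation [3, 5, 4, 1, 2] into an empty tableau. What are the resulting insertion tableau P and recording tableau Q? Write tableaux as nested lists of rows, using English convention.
Insert each entry of the permutation into P by Schensted row insertion, recording in Q the position of each new cell.

Insert 3: appended to row 1. P = [[3]].
Insert 5: appended to row 1. P = [[3, 5]].
Insert 4: 4 bumps 5 from row 1; 5 starts row 2. P = [[3, 4], [5]].
Insert 1: 1 bumps 3 from row 1; 3 bumps 5 from row 2; 5 starts row 3. P = [[1, 4], [3], [5]].
Insert 2: 2 bumps 4 from row 1; 4 appends to row 2. P = [[1, 2], [3, 4], [5]].

So P = [[1, 2], [3, 4], [5]], Q = [[1, 2], [3, 5], [4]].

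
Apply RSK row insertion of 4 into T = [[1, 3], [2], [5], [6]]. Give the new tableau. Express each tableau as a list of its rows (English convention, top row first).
[[1, 3, 4], [2], [5], [6]]

4 is larger than every entry of row 1, so it is appended to row 1. The new tableau is [[1, 3, 4], [2], [5], [6]].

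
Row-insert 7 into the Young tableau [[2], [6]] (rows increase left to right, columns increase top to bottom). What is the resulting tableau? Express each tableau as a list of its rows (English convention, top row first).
7 is larger than every entry of row 1, so it is appended to row 1. The new tableau is [[2, 7], [6]].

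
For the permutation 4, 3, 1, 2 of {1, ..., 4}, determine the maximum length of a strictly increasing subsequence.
2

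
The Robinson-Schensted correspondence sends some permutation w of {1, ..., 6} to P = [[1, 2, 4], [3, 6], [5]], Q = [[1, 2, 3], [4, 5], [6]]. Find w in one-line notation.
1 5 6 3 4 2

Reverse the RSK construction: for i from n down to 1, find the cell of Q containing i, remove the entry at that cell from P, and reverse-bump it up through P; the value ejected from row 1 is w(i).

Step i=6: Q has 6 at row 3, column 1; remove 5 from row 3 of P and reverse-bump: 5 enters row 2 and ejects 3; 3 enters row 1 and ejects 2. So w(6) = 2. P is now [[1, 3, 4], [5, 6]].
Step i=5: Q has 5 at row 2, column 2; remove 6 from row 2 of P and reverse-bump: 6 enters row 1 and ejects 4. So w(5) = 4. P is now [[1, 3, 6], [5]].
Step i=4: Q has 4 at row 2, column 1; remove 5 from row 2 of P and reverse-bump: 5 enters row 1 and ejects 3. So w(4) = 3. P is now [[1, 5, 6]].
Step i=3: Q has 3 at row 1, column 3; remove that cell from P, ejecting 6. So w(3) = 6. P is now [[1, 5]].
Step i=2: Q has 2 at row 1, column 2; remove that cell from P, ejecting 5. So w(2) = 5. P is now [[1]].
Step i=1: Q has 1 at row 1, column 1; remove that cell from P, ejecting 1. So w(1) = 1. P is now [].

So w = 1 5 6 3 4 2.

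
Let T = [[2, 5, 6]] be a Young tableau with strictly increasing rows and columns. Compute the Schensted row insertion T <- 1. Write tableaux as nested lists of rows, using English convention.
[[1, 5, 6], [2]]

In row 1, 1 replaces 2 (the leftmost entry greater than 1); 2 is bumped to row 2. 2 starts a new row 2. The new tableau is [[1, 5, 6], [2]].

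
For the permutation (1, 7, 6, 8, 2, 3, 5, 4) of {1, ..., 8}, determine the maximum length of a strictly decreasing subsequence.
4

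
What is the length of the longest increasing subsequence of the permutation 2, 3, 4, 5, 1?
4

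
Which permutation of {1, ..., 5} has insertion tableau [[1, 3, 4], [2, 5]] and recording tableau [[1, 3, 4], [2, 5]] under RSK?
2 1 3 5 4

Reverse the RSK construction: for i from n down to 1, find the cell of Q containing i, remove the entry at that cell from P, and reverse-bump it up through P; the value ejected from row 1 is w(i).

Step i=5: Q has 5 at row 2, column 2; remove 5 from row 2 of P and reverse-bump: 5 enters row 1 and ejects 4. So w(5) = 4. P is now [[1, 3, 5], [2]].
Step i=4: Q has 4 at row 1, column 3; remove that cell from P, ejecting 5. So w(4) = 5. P is now [[1, 3], [2]].
Step i=3: Q has 3 at row 1, column 2; remove that cell from P, ejecting 3. So w(3) = 3. P is now [[1], [2]].
Step i=2: Q has 2 at row 2, column 1; remove 2 from row 2 of P and reverse-bump: 2 enters row 1 and ejects 1. So w(2) = 1. P is now [[2]].
Step i=1: Q has 1 at row 1, column 1; remove that cell from P, ejecting 2. So w(1) = 2. P is now [].

So w = 2 1 3 5 4.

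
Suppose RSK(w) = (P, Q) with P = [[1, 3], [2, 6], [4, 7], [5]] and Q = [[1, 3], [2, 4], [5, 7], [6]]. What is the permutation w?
5 4 7 6 2 1 3

Reverse the RSK construction: for i from n down to 1, find the cell of Q containing i, remove the entry at that cell from P, and reverse-bump it up through P; the value ejected from row 1 is w(i).

Step i=7: Q has 7 at row 3, column 2; remove 7 from row 3 of P and reverse-bump: 7 enters row 2 and ejects 6; 6 enters row 1 and ejects 3. So w(7) = 3. P is now [[1, 6], [2, 7], [4], [5]].
Step i=6: Q has 6 at row 4, column 1; remove 5 from row 4 of P and reverse-bump: 5 enters row 3 and ejects 4; 4 enters row 2 and ejects 2; 2 enters row 1 and ejects 1. So w(6) = 1. P is now [[2, 6], [4, 7], [5]].
Step i=5: Q has 5 at row 3, column 1; remove 5 from row 3 of P and reverse-bump: 5 enters row 2 and ejects 4; 4 enters row 1 and ejects 2. So w(5) = 2. P is now [[4, 6], [5, 7]].
Step i=4: Q has 4 at row 2, column 2; remove 7 from row 2 of P and reverse-bump: 7 enters row 1 and ejects 6. So w(4) = 6. P is now [[4, 7], [5]].
Step i=3: Q has 3 at row 1, column 2; remove that cell from P, ejecting 7. So w(3) = 7. P is now [[4], [5]].
Step i=2: Q has 2 at row 2, column 1; remove 5 from row 2 of P and reverse-bump: 5 enters row 1 and ejects 4. So w(2) = 4. P is now [[5]].
Step i=1: Q has 1 at row 1, column 1; remove that cell from P, ejecting 5. So w(1) = 5. P is now [].

So w = 5 4 7 6 2 1 3.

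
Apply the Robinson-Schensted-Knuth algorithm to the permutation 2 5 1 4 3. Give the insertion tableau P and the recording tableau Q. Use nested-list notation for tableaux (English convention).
P = [[1, 3], [2, 4], [5]], Q = [[1, 2], [3, 4], [5]]

Insert each entry of the permutation into P by Schensted row insertion, recording in Q the position of each new cell.

Insert 2: appended to row 1. P = [[2]].
Insert 5: appended to row 1. P = [[2, 5]].
Insert 1: 1 bumps 2 from row 1; 2 starts row 2. P = [[1, 5], [2]].
Insert 4: 4 bumps 5 from row 1; 5 appends to row 2. P = [[1, 4], [2, 5]].
Insert 3: 3 bumps 4 from row 1; 4 bumps 5 from row 2; 5 starts row 3. P = [[1, 3], [2, 4], [5]].

So P = [[1, 3], [2, 4], [5]], Q = [[1, 2], [3, 4], [5]].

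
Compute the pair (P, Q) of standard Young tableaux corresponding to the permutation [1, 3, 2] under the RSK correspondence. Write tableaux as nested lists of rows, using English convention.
Insert each entry of the permutation into P by Schensted row insertion, recording in Q the position of each new cell.

Insert 1: appended to row 1. P = [[1]].
Insert 3: appended to row 1. P = [[1, 3]].
Insert 2: 2 bumps 3 from row 1; 3 starts row 2. P = [[1, 2], [3]].

So P = [[1, 2], [3]], Q = [[1, 2], [3]].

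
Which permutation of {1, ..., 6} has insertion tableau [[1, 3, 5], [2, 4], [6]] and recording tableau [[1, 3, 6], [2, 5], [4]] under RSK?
Reverse the RSK construction: for i from n down to 1, find the cell of Q containing i, remove the entry at that cell from P, and reverse-bump it up through P; the value ejected from row 1 is w(i).

Step i=6: Q has 6 at row 1, column 3; remove that cell from P, ejecting 5. So w(6) = 5. P is now [[1, 3], [2, 4], [6]].
Step i=5: Q has 5 at row 2, column 2; remove 4 from row 2 of P and reverse-bump: 4 enters row 1 and ejects 3. So w(5) = 3. P is now [[1, 4], [2], [6]].
Step i=4: Q has 4 at row 3, column 1; remove 6 from row 3 of P and reverse-bump: 6 enters row 2 and ejects 2; 2 enters row 1 and ejects 1. So w(4) = 1. P is now [[2, 4], [6]].
Step i=3: Q has 3 at row 1, column 2; remove that cell from P, ejecting 4. So w(3) = 4. P is now [[2], [6]].
Step i=2: Q has 2 at row 2, column 1; remove 6 from row 2 of P and reverse-bump: 6 enters row 1 and ejects 2. So w(2) = 2. P is now [[6]].
Step i=1: Q has 1 at row 1, column 1; remove that cell from P, ejecting 6. So w(1) = 6. P is now [].

So w = 6 2 4 1 3 5.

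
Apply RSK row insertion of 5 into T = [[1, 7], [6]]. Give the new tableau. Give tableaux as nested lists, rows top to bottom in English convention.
In row 1, 5 replaces 7 (the leftmost entry greater than 5); 7 is bumped to row 2. 7 is appended to row 2. The new tableau is [[1, 5], [6, 7]].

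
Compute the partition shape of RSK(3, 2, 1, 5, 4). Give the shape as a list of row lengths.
Row-insert each entry into an empty tableau.

After inserting 3: P = [[3]].
After inserting 2: P = [[2], [3]].
After inserting 1: P = [[1], [2], [3]].
After inserting 5: P = [[1, 5], [2], [3]].
After inserting 4: P = [[1, 4], [2, 5], [3]].

The final insertion tableau P = [[1, 4], [2, 5], [3]] has shape [2, 2, 1].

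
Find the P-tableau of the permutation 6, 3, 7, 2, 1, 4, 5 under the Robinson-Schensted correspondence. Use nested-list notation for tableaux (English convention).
After inserting 6: P = [[6]].
After inserting 3: P = [[3], [6]].
After inserting 7: P = [[3, 7], [6]].
After inserting 2: P = [[2, 7], [3], [6]].
After inserting 1: P = [[1, 7], [2], [3], [6]].
After inserting 4: P = [[1, 4], [2, 7], [3], [6]].
After inserting 5: P = [[1, 4, 5], [2, 7], [3], [6]].

So P = [[1, 4, 5], [2, 7], [3], [6]].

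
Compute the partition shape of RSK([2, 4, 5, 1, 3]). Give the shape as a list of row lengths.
[3, 2]

Row-insert each entry into an empty tableau.

After inserting 2: P = [[2]].
After inserting 4: P = [[2, 4]].
After inserting 5: P = [[2, 4, 5]].
After inserting 1: P = [[1, 4, 5], [2]].
After inserting 3: P = [[1, 3, 5], [2, 4]].

The final insertion tableau P = [[1, 3, 5], [2, 4]] has shape [3, 2].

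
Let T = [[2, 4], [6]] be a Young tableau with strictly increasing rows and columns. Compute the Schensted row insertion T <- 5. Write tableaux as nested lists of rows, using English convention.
[[2, 4, 5], [6]]

5 is larger than every entry of row 1, so it is appended to row 1. The new tableau is [[2, 4, 5], [6]].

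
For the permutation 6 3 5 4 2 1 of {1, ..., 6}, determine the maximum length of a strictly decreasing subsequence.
5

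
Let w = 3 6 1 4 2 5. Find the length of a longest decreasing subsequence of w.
3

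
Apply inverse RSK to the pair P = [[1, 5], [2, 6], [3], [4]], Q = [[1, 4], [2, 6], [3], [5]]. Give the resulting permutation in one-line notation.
4 3 2 6 1 5

Reverse the RSK construction: for i from n down to 1, find the cell of Q containing i, remove the entry at that cell from P, and reverse-bump it up through P; the value ejected from row 1 is w(i).

Step i=6: Q has 6 at row 2, column 2; remove 6 from row 2 of P and reverse-bump: 6 enters row 1 and ejects 5. So w(6) = 5. P is now [[1, 6], [2], [3], [4]].
Step i=5: Q has 5 at row 4, column 1; remove 4 from row 4 of P and reverse-bump: 4 enters row 3 and ejects 3; 3 enters row 2 and ejects 2; 2 enters row 1 and ejects 1. So w(5) = 1. P is now [[2, 6], [3], [4]].
Step i=4: Q has 4 at row 1, column 2; remove that cell from P, ejecting 6. So w(4) = 6. P is now [[2], [3], [4]].
Step i=3: Q has 3 at row 3, column 1; remove 4 from row 3 of P and reverse-bump: 4 enters row 2 and ejects 3; 3 enters row 1 and ejects 2. So w(3) = 2. P is now [[3], [4]].
Step i=2: Q has 2 at row 2, column 1; remove 4 from row 2 of P and reverse-bump: 4 enters row 1 and ejects 3. So w(2) = 3. P is now [[4]].
Step i=1: Q has 1 at row 1, column 1; remove that cell from P, ejecting 4. So w(1) = 4. P is now [].

So w = 4 3 2 6 1 5.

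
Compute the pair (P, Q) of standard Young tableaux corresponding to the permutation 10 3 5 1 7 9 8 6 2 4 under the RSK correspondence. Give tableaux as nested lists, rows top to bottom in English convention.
P = [[1, 2, 4, 8], [3, 5, 6], [7], [9], [10]], Q = [[1, 3, 5, 6], [2, 7, 10], [4], [8], [9]]

Insert each entry of the permutation into P by Schensted row insertion, recording in Q the position of each new cell.

Insert 10: appended to row 1. P = [[10]].
Insert 3: 3 bumps 10 from row 1; 10 starts row 2. P = [[3], [10]].
Insert 5: appended to row 1. P = [[3, 5], [10]].
Insert 1: 1 bumps 3 from row 1; 3 bumps 10 from row 2; 10 starts row 3. P = [[1, 5], [3], [10]].
Insert 7: appended to row 1. P = [[1, 5, 7], [3], [10]].
Insert 9: appended to row 1. P = [[1, 5, 7, 9], [3], [10]].
Insert 8: 8 bumps 9 from row 1; 9 appends to row 2. P = [[1, 5, 7, 8], [3, 9], [10]].
Insert 6: 6 bumps 7 from row 1; 7 bumps 9 from row 2; 9 bumps 10 from row 3; 10 starts row 4. P = [[1, 5, 6, 8], [3, 7], [9], [10]].
Insert 2: 2 bumps 5 from row 1; 5 bumps 7 from row 2; 7 bumps 9 from row 3; 9 bumps 10 from row 4; 10 starts row 5. P = [[1, 2, 6, 8], [3, 5], [7], [9], [10]].
Insert 4: 4 bumps 6 from row 1; 6 appends to row 2. P = [[1, 2, 4, 8], [3, 5, 6], [7], [9], [10]].

So P = [[1, 2, 4, 8], [3, 5, 6], [7], [9], [10]], Q = [[1, 3, 5, 6], [2, 7, 10], [4], [8], [9]].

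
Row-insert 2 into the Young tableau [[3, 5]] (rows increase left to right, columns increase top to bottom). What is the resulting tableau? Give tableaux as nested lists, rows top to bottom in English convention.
In row 1, 2 replaces 3 (the leftmost entry greater than 2); 3 is bumped to row 2. 3 starts a new row 2. The new tableau is [[2, 5], [3]].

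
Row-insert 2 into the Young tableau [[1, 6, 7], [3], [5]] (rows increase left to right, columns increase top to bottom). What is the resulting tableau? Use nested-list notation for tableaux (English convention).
In row 1, 2 replaces 6 (the leftmost entry greater than 2); 6 is bumped to row 2. 6 is appended to row 2. The new tableau is [[1, 2, 7], [3, 6], [5]].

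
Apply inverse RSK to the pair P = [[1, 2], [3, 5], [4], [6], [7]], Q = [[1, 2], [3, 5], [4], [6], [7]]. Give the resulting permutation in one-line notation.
4 7 6 1 5 3 2

Reverse RSK: for i = n, n-1, ..., 1, locate i in Q, remove the corresponding corner cell from P, and reverse-bump its entry up through P; the value ejected from row 1 is w(i).

So w = 4 7 6 1 5 3 2.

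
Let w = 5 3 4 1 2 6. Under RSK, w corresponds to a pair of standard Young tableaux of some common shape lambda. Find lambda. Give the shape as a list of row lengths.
Row-insert each entry into an empty tableau.

After inserting 5: P = [[5]].
After inserting 3: P = [[3], [5]].
After inserting 4: P = [[3, 4], [5]].
After inserting 1: P = [[1, 4], [3], [5]].
After inserting 2: P = [[1, 2], [3, 4], [5]].
After inserting 6: P = [[1, 2, 6], [3, 4], [5]].

The final insertion tableau P = [[1, 2, 6], [3, 4], [5]] has shape [3, 2, 1].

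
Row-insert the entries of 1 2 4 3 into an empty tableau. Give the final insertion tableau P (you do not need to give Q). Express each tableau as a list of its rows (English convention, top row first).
Insert 1: appended to row 1. P = [[1]].
Insert 2: appended to row 1. P = [[1, 2]].
Insert 4: appended to row 1. P = [[1, 2, 4]].
Insert 3: 3 bumps 4 from row 1; 4 starts row 2. P = [[1, 2, 3], [4]].

So P = [[1, 2, 3], [4]].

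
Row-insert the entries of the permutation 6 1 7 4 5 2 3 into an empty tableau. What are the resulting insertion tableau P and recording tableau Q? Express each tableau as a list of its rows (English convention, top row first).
P = [[1, 2, 3], [4, 5], [6, 7]], Q = [[1, 3, 5], [2, 4], [6, 7]]

Insert each entry of the permutation into P by Schensted row insertion, recording in Q the position of each new cell.

Insert 6: appended to row 1. P = [[6]].
Insert 1: 1 bumps 6 from row 1; 6 starts row 2. P = [[1], [6]].
Insert 7: appended to row 1. P = [[1, 7], [6]].
Insert 4: 4 bumps 7 from row 1; 7 appends to row 2. P = [[1, 4], [6, 7]].
Insert 5: appended to row 1. P = [[1, 4, 5], [6, 7]].
Insert 2: 2 bumps 4 from row 1; 4 bumps 6 from row 2; 6 starts row 3. P = [[1, 2, 5], [4, 7], [6]].
Insert 3: 3 bumps 5 from row 1; 5 bumps 7 from row 2; 7 appends to row 3. P = [[1, 2, 3], [4, 5], [6, 7]].

So P = [[1, 2, 3], [4, 5], [6, 7]], Q = [[1, 3, 5], [2, 4], [6, 7]].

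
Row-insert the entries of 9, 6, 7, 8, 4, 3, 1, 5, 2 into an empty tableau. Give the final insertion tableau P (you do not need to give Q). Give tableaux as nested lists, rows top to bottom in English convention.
P = [[1, 2, 8], [3, 5], [4, 7], [6], [9]]

Insert 9: appended to row 1. P = [[9]].
Insert 6: 6 bumps 9 from row 1; 9 starts row 2. P = [[6], [9]].
Insert 7: appended to row 1. P = [[6, 7], [9]].
Insert 8: appended to row 1. P = [[6, 7, 8], [9]].
Insert 4: 4 bumps 6 from row 1; 6 bumps 9 from row 2; 9 starts row 3. P = [[4, 7, 8], [6], [9]].
Insert 3: 3 bumps 4 from row 1; 4 bumps 6 from row 2; 6 bumps 9 from row 3; 9 starts row 4. P = [[3, 7, 8], [4], [6], [9]].
Insert 1: 1 bumps 3 from row 1; 3 bumps 4 from row 2; 4 bumps 6 from row 3; 6 bumps 9 from row 4; 9 starts row 5. P = [[1, 7, 8], [3], [4], [6], [9]].
Insert 5: 5 bumps 7 from row 1; 7 appends to row 2. P = [[1, 5, 8], [3, 7], [4], [6], [9]].
Insert 2: 2 bumps 5 from row 1; 5 bumps 7 from row 2; 7 appends to row 3. P = [[1, 2, 8], [3, 5], [4, 7], [6], [9]].

So P = [[1, 2, 8], [3, 5], [4, 7], [6], [9]].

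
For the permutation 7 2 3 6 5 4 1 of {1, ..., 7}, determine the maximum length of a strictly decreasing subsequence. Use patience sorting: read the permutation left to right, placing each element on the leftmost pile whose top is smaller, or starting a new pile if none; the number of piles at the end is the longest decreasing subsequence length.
5

7: new pile. tops = [7]
2: new pile. tops = [7, 2]
3: onto pile 2 (replacing 2). tops = [7, 3]
6: onto pile 2 (replacing 3). tops = [7, 6]
5: new pile. tops = [7, 6, 5]
4: new pile. tops = [7, 6, 5, 4]
1: new pile. tops = [7, 6, 5, 4, 1]

5 piles, so the longest decreasing subsequence has length 5.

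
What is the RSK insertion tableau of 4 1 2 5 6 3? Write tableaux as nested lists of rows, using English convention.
P = [[1, 2, 3, 6], [4, 5]]

Insert 4: appended to row 1. P = [[4]].
Insert 1: 1 bumps 4 from row 1; 4 starts row 2. P = [[1], [4]].
Insert 2: appended to row 1. P = [[1, 2], [4]].
Insert 5: appended to row 1. P = [[1, 2, 5], [4]].
Insert 6: appended to row 1. P = [[1, 2, 5, 6], [4]].
Insert 3: 3 bumps 5 from row 1; 5 appends to row 2. P = [[1, 2, 3, 6], [4, 5]].

So P = [[1, 2, 3, 6], [4, 5]].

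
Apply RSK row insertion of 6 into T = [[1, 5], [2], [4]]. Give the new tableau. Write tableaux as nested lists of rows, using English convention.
[[1, 5, 6], [2], [4]]

6 is larger than every entry of row 1, so it is appended to row 1. The new tableau is [[1, 5, 6], [2], [4]].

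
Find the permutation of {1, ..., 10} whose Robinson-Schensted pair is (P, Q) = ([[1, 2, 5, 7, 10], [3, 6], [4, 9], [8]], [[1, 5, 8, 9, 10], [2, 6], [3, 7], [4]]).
Reverse RSK: for i = n, n-1, ..., 1, locate i in Q, remove the corresponding corner cell from P, and reverse-bump its entry up through P; the value ejected from row 1 is w(i).

So w = 8 4 3 1 9 6 2 5 7 10.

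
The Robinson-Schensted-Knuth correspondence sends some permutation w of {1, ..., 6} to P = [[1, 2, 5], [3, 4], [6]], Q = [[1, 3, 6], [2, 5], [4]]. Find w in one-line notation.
Reverse the RSK construction: for i from n down to 1, find the cell of Q containing i, remove the entry at that cell from P, and reverse-bump it up through P; the value ejected from row 1 is w(i).

Step i=6: Q has 6 at row 1, column 3; remove that cell from P, ejecting 5. So w(6) = 5. P is now [[1, 2], [3, 4], [6]].
Step i=5: Q has 5 at row 2, column 2; remove 4 from row 2 of P and reverse-bump: 4 enters row 1 and ejects 2. So w(5) = 2. P is now [[1, 4], [3], [6]].
Step i=4: Q has 4 at row 3, column 1; remove 6 from row 3 of P and reverse-bump: 6 enters row 2 and ejects 3; 3 enters row 1 and ejects 1. So w(4) = 1. P is now [[3, 4], [6]].
Step i=3: Q has 3 at row 1, column 2; remove that cell from P, ejecting 4. So w(3) = 4. P is now [[3], [6]].
Step i=2: Q has 2 at row 2, column 1; remove 6 from row 2 of P and reverse-bump: 6 enters row 1 and ejects 3. So w(2) = 3. P is now [[6]].
Step i=1: Q has 1 at row 1, column 1; remove that cell from P, ejecting 6. So w(1) = 6. P is now [].

So w = 6 3 4 1 2 5.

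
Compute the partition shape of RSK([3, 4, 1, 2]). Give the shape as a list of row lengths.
[2, 2]

Row-insert each entry into an empty tableau.

After inserting 3: P = [[3]].
After inserting 4: P = [[3, 4]].
After inserting 1: P = [[1, 4], [3]].
After inserting 2: P = [[1, 2], [3, 4]].

The final insertion tableau P = [[1, 2], [3, 4]] has shape [2, 2].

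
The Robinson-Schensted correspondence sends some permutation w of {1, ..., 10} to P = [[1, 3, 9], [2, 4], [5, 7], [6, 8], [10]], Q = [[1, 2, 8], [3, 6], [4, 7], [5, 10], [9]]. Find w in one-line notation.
Reverse the RSK construction: for i from n down to 1, find the cell of Q containing i, remove the entry at that cell from P, and reverse-bump it up through P; the value ejected from row 1 is w(i).

Step i=10: Q has 10 at row 4, column 2; remove 8 from row 4 of P and reverse-bump: 8 enters row 3 and ejects 7; 7 enters row 2 and ejects 4; 4 enters row 1 and ejects 3. So w(10) = 3. P is now [[1, 4, 9], [2, 7], [5, 8], [6], [10]].
Step i=9: Q has 9 at row 5, column 1; remove 10 from row 5 of P and reverse-bump: 10 enters row 4 and ejects 6; 6 enters row 3 and ejects 5; 5 enters row 2 and ejects 2; 2 enters row 1 and ejects 1. So w(9) = 1. P is now [[2, 4, 9], [5, 7], [6, 8], [10]].
Step i=8: Q has 8 at row 1, column 3; remove that cell from P, ejecting 9. So w(8) = 9. P is now [[2, 4], [5, 7], [6, 8], [10]].
Step i=7: Q has 7 at row 3, column 2; remove 8 from row 3 of P and reverse-bump: 8 enters row 2 and ejects 7; 7 enters row 1 and ejects 4. So w(7) = 4. P is now [[2, 7], [5, 8], [6], [10]].
Step i=6: Q has 6 at row 2, column 2; remove 8 from row 2 of P and reverse-bump: 8 enters row 1 and ejects 7. So w(6) = 7. P is now [[2, 8], [5], [6], [10]].
Step i=5: Q has 5 at row 4, column 1; remove 10 from row 4 of P and reverse-bump: 10 enters row 3 and ejects 6; 6 enters row 2 and ejects 5; 5 enters row 1 and ejects 2. So w(5) = 2. P is now [[5, 8], [6], [10]].
Step i=4: Q has 4 at row 3, column 1; remove 10 from row 3 of P and reverse-bump: 10 enters row 2 and ejects 6; 6 enters row 1 and ejects 5. So w(4) = 5. P is now [[6, 8], [10]].
Step i=3: Q has 3 at row 2, column 1; remove 10 from row 2 of P and reverse-bump: 10 enters row 1 and ejects 8. So w(3) = 8. P is now [[6, 10]].
Step i=2: Q has 2 at row 1, column 2; remove that cell from P, ejecting 10. So w(2) = 10. P is now [[6]].
Step i=1: Q has 1 at row 1, column 1; remove that cell from P, ejecting 6. So w(1) = 6. P is now [].

So w = 6 10 8 5 2 7 4 9 1 3.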